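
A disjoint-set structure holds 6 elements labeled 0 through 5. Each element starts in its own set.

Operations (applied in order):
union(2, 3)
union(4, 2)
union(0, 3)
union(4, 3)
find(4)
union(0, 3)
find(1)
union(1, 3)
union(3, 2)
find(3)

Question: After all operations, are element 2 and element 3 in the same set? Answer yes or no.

Step 1: union(2, 3) -> merged; set of 2 now {2, 3}
Step 2: union(4, 2) -> merged; set of 4 now {2, 3, 4}
Step 3: union(0, 3) -> merged; set of 0 now {0, 2, 3, 4}
Step 4: union(4, 3) -> already same set; set of 4 now {0, 2, 3, 4}
Step 5: find(4) -> no change; set of 4 is {0, 2, 3, 4}
Step 6: union(0, 3) -> already same set; set of 0 now {0, 2, 3, 4}
Step 7: find(1) -> no change; set of 1 is {1}
Step 8: union(1, 3) -> merged; set of 1 now {0, 1, 2, 3, 4}
Step 9: union(3, 2) -> already same set; set of 3 now {0, 1, 2, 3, 4}
Step 10: find(3) -> no change; set of 3 is {0, 1, 2, 3, 4}
Set of 2: {0, 1, 2, 3, 4}; 3 is a member.

Answer: yes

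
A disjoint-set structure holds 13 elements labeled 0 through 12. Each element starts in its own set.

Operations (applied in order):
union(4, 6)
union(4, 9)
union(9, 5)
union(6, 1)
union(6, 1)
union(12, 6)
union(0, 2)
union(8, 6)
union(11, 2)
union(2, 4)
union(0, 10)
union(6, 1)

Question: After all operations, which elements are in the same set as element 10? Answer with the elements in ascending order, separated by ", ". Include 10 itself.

Answer: 0, 1, 2, 4, 5, 6, 8, 9, 10, 11, 12

Derivation:
Step 1: union(4, 6) -> merged; set of 4 now {4, 6}
Step 2: union(4, 9) -> merged; set of 4 now {4, 6, 9}
Step 3: union(9, 5) -> merged; set of 9 now {4, 5, 6, 9}
Step 4: union(6, 1) -> merged; set of 6 now {1, 4, 5, 6, 9}
Step 5: union(6, 1) -> already same set; set of 6 now {1, 4, 5, 6, 9}
Step 6: union(12, 6) -> merged; set of 12 now {1, 4, 5, 6, 9, 12}
Step 7: union(0, 2) -> merged; set of 0 now {0, 2}
Step 8: union(8, 6) -> merged; set of 8 now {1, 4, 5, 6, 8, 9, 12}
Step 9: union(11, 2) -> merged; set of 11 now {0, 2, 11}
Step 10: union(2, 4) -> merged; set of 2 now {0, 1, 2, 4, 5, 6, 8, 9, 11, 12}
Step 11: union(0, 10) -> merged; set of 0 now {0, 1, 2, 4, 5, 6, 8, 9, 10, 11, 12}
Step 12: union(6, 1) -> already same set; set of 6 now {0, 1, 2, 4, 5, 6, 8, 9, 10, 11, 12}
Component of 10: {0, 1, 2, 4, 5, 6, 8, 9, 10, 11, 12}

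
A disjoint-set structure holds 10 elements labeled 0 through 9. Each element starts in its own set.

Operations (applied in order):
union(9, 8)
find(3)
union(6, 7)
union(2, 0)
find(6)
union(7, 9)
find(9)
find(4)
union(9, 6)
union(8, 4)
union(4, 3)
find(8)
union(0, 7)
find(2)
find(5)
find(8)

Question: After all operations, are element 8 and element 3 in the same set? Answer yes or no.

Answer: yes

Derivation:
Step 1: union(9, 8) -> merged; set of 9 now {8, 9}
Step 2: find(3) -> no change; set of 3 is {3}
Step 3: union(6, 7) -> merged; set of 6 now {6, 7}
Step 4: union(2, 0) -> merged; set of 2 now {0, 2}
Step 5: find(6) -> no change; set of 6 is {6, 7}
Step 6: union(7, 9) -> merged; set of 7 now {6, 7, 8, 9}
Step 7: find(9) -> no change; set of 9 is {6, 7, 8, 9}
Step 8: find(4) -> no change; set of 4 is {4}
Step 9: union(9, 6) -> already same set; set of 9 now {6, 7, 8, 9}
Step 10: union(8, 4) -> merged; set of 8 now {4, 6, 7, 8, 9}
Step 11: union(4, 3) -> merged; set of 4 now {3, 4, 6, 7, 8, 9}
Step 12: find(8) -> no change; set of 8 is {3, 4, 6, 7, 8, 9}
Step 13: union(0, 7) -> merged; set of 0 now {0, 2, 3, 4, 6, 7, 8, 9}
Step 14: find(2) -> no change; set of 2 is {0, 2, 3, 4, 6, 7, 8, 9}
Step 15: find(5) -> no change; set of 5 is {5}
Step 16: find(8) -> no change; set of 8 is {0, 2, 3, 4, 6, 7, 8, 9}
Set of 8: {0, 2, 3, 4, 6, 7, 8, 9}; 3 is a member.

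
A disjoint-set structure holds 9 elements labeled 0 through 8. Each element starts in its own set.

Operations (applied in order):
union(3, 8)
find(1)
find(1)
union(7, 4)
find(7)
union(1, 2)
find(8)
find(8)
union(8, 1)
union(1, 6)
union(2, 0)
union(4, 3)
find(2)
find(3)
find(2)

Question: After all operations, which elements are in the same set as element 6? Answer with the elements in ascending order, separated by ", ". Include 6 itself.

Step 1: union(3, 8) -> merged; set of 3 now {3, 8}
Step 2: find(1) -> no change; set of 1 is {1}
Step 3: find(1) -> no change; set of 1 is {1}
Step 4: union(7, 4) -> merged; set of 7 now {4, 7}
Step 5: find(7) -> no change; set of 7 is {4, 7}
Step 6: union(1, 2) -> merged; set of 1 now {1, 2}
Step 7: find(8) -> no change; set of 8 is {3, 8}
Step 8: find(8) -> no change; set of 8 is {3, 8}
Step 9: union(8, 1) -> merged; set of 8 now {1, 2, 3, 8}
Step 10: union(1, 6) -> merged; set of 1 now {1, 2, 3, 6, 8}
Step 11: union(2, 0) -> merged; set of 2 now {0, 1, 2, 3, 6, 8}
Step 12: union(4, 3) -> merged; set of 4 now {0, 1, 2, 3, 4, 6, 7, 8}
Step 13: find(2) -> no change; set of 2 is {0, 1, 2, 3, 4, 6, 7, 8}
Step 14: find(3) -> no change; set of 3 is {0, 1, 2, 3, 4, 6, 7, 8}
Step 15: find(2) -> no change; set of 2 is {0, 1, 2, 3, 4, 6, 7, 8}
Component of 6: {0, 1, 2, 3, 4, 6, 7, 8}

Answer: 0, 1, 2, 3, 4, 6, 7, 8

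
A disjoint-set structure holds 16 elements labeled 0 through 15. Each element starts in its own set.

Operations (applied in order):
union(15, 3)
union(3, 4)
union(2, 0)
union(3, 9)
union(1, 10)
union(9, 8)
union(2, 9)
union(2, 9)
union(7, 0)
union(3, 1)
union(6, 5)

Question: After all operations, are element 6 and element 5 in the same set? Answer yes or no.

Answer: yes

Derivation:
Step 1: union(15, 3) -> merged; set of 15 now {3, 15}
Step 2: union(3, 4) -> merged; set of 3 now {3, 4, 15}
Step 3: union(2, 0) -> merged; set of 2 now {0, 2}
Step 4: union(3, 9) -> merged; set of 3 now {3, 4, 9, 15}
Step 5: union(1, 10) -> merged; set of 1 now {1, 10}
Step 6: union(9, 8) -> merged; set of 9 now {3, 4, 8, 9, 15}
Step 7: union(2, 9) -> merged; set of 2 now {0, 2, 3, 4, 8, 9, 15}
Step 8: union(2, 9) -> already same set; set of 2 now {0, 2, 3, 4, 8, 9, 15}
Step 9: union(7, 0) -> merged; set of 7 now {0, 2, 3, 4, 7, 8, 9, 15}
Step 10: union(3, 1) -> merged; set of 3 now {0, 1, 2, 3, 4, 7, 8, 9, 10, 15}
Step 11: union(6, 5) -> merged; set of 6 now {5, 6}
Set of 6: {5, 6}; 5 is a member.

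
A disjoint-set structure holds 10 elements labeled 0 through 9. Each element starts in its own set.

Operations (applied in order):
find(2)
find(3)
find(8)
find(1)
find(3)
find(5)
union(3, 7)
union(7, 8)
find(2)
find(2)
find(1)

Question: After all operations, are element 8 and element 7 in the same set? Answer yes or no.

Answer: yes

Derivation:
Step 1: find(2) -> no change; set of 2 is {2}
Step 2: find(3) -> no change; set of 3 is {3}
Step 3: find(8) -> no change; set of 8 is {8}
Step 4: find(1) -> no change; set of 1 is {1}
Step 5: find(3) -> no change; set of 3 is {3}
Step 6: find(5) -> no change; set of 5 is {5}
Step 7: union(3, 7) -> merged; set of 3 now {3, 7}
Step 8: union(7, 8) -> merged; set of 7 now {3, 7, 8}
Step 9: find(2) -> no change; set of 2 is {2}
Step 10: find(2) -> no change; set of 2 is {2}
Step 11: find(1) -> no change; set of 1 is {1}
Set of 8: {3, 7, 8}; 7 is a member.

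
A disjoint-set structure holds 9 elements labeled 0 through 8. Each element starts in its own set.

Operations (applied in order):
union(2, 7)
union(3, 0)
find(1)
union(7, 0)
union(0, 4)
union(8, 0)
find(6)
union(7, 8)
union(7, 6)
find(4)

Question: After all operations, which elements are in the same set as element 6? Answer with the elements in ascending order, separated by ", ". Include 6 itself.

Answer: 0, 2, 3, 4, 6, 7, 8

Derivation:
Step 1: union(2, 7) -> merged; set of 2 now {2, 7}
Step 2: union(3, 0) -> merged; set of 3 now {0, 3}
Step 3: find(1) -> no change; set of 1 is {1}
Step 4: union(7, 0) -> merged; set of 7 now {0, 2, 3, 7}
Step 5: union(0, 4) -> merged; set of 0 now {0, 2, 3, 4, 7}
Step 6: union(8, 0) -> merged; set of 8 now {0, 2, 3, 4, 7, 8}
Step 7: find(6) -> no change; set of 6 is {6}
Step 8: union(7, 8) -> already same set; set of 7 now {0, 2, 3, 4, 7, 8}
Step 9: union(7, 6) -> merged; set of 7 now {0, 2, 3, 4, 6, 7, 8}
Step 10: find(4) -> no change; set of 4 is {0, 2, 3, 4, 6, 7, 8}
Component of 6: {0, 2, 3, 4, 6, 7, 8}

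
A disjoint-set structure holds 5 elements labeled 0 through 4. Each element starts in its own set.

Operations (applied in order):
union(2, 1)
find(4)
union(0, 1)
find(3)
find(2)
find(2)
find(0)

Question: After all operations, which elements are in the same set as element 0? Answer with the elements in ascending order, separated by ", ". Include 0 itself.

Answer: 0, 1, 2

Derivation:
Step 1: union(2, 1) -> merged; set of 2 now {1, 2}
Step 2: find(4) -> no change; set of 4 is {4}
Step 3: union(0, 1) -> merged; set of 0 now {0, 1, 2}
Step 4: find(3) -> no change; set of 3 is {3}
Step 5: find(2) -> no change; set of 2 is {0, 1, 2}
Step 6: find(2) -> no change; set of 2 is {0, 1, 2}
Step 7: find(0) -> no change; set of 0 is {0, 1, 2}
Component of 0: {0, 1, 2}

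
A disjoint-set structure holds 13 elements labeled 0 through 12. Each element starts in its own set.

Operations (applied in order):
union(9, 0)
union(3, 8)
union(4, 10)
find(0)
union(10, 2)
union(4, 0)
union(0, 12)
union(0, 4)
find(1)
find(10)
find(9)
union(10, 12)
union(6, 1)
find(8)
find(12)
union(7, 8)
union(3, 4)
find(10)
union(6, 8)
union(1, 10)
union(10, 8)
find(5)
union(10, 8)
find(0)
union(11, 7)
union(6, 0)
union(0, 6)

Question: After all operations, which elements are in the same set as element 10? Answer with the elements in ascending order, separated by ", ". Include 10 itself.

Answer: 0, 1, 2, 3, 4, 6, 7, 8, 9, 10, 11, 12

Derivation:
Step 1: union(9, 0) -> merged; set of 9 now {0, 9}
Step 2: union(3, 8) -> merged; set of 3 now {3, 8}
Step 3: union(4, 10) -> merged; set of 4 now {4, 10}
Step 4: find(0) -> no change; set of 0 is {0, 9}
Step 5: union(10, 2) -> merged; set of 10 now {2, 4, 10}
Step 6: union(4, 0) -> merged; set of 4 now {0, 2, 4, 9, 10}
Step 7: union(0, 12) -> merged; set of 0 now {0, 2, 4, 9, 10, 12}
Step 8: union(0, 4) -> already same set; set of 0 now {0, 2, 4, 9, 10, 12}
Step 9: find(1) -> no change; set of 1 is {1}
Step 10: find(10) -> no change; set of 10 is {0, 2, 4, 9, 10, 12}
Step 11: find(9) -> no change; set of 9 is {0, 2, 4, 9, 10, 12}
Step 12: union(10, 12) -> already same set; set of 10 now {0, 2, 4, 9, 10, 12}
Step 13: union(6, 1) -> merged; set of 6 now {1, 6}
Step 14: find(8) -> no change; set of 8 is {3, 8}
Step 15: find(12) -> no change; set of 12 is {0, 2, 4, 9, 10, 12}
Step 16: union(7, 8) -> merged; set of 7 now {3, 7, 8}
Step 17: union(3, 4) -> merged; set of 3 now {0, 2, 3, 4, 7, 8, 9, 10, 12}
Step 18: find(10) -> no change; set of 10 is {0, 2, 3, 4, 7, 8, 9, 10, 12}
Step 19: union(6, 8) -> merged; set of 6 now {0, 1, 2, 3, 4, 6, 7, 8, 9, 10, 12}
Step 20: union(1, 10) -> already same set; set of 1 now {0, 1, 2, 3, 4, 6, 7, 8, 9, 10, 12}
Step 21: union(10, 8) -> already same set; set of 10 now {0, 1, 2, 3, 4, 6, 7, 8, 9, 10, 12}
Step 22: find(5) -> no change; set of 5 is {5}
Step 23: union(10, 8) -> already same set; set of 10 now {0, 1, 2, 3, 4, 6, 7, 8, 9, 10, 12}
Step 24: find(0) -> no change; set of 0 is {0, 1, 2, 3, 4, 6, 7, 8, 9, 10, 12}
Step 25: union(11, 7) -> merged; set of 11 now {0, 1, 2, 3, 4, 6, 7, 8, 9, 10, 11, 12}
Step 26: union(6, 0) -> already same set; set of 6 now {0, 1, 2, 3, 4, 6, 7, 8, 9, 10, 11, 12}
Step 27: union(0, 6) -> already same set; set of 0 now {0, 1, 2, 3, 4, 6, 7, 8, 9, 10, 11, 12}
Component of 10: {0, 1, 2, 3, 4, 6, 7, 8, 9, 10, 11, 12}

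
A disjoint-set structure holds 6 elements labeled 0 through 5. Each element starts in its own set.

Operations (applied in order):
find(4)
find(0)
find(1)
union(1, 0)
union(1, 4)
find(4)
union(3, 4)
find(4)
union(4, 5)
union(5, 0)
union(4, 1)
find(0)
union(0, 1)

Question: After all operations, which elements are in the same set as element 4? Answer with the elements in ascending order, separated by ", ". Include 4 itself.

Answer: 0, 1, 3, 4, 5

Derivation:
Step 1: find(4) -> no change; set of 4 is {4}
Step 2: find(0) -> no change; set of 0 is {0}
Step 3: find(1) -> no change; set of 1 is {1}
Step 4: union(1, 0) -> merged; set of 1 now {0, 1}
Step 5: union(1, 4) -> merged; set of 1 now {0, 1, 4}
Step 6: find(4) -> no change; set of 4 is {0, 1, 4}
Step 7: union(3, 4) -> merged; set of 3 now {0, 1, 3, 4}
Step 8: find(4) -> no change; set of 4 is {0, 1, 3, 4}
Step 9: union(4, 5) -> merged; set of 4 now {0, 1, 3, 4, 5}
Step 10: union(5, 0) -> already same set; set of 5 now {0, 1, 3, 4, 5}
Step 11: union(4, 1) -> already same set; set of 4 now {0, 1, 3, 4, 5}
Step 12: find(0) -> no change; set of 0 is {0, 1, 3, 4, 5}
Step 13: union(0, 1) -> already same set; set of 0 now {0, 1, 3, 4, 5}
Component of 4: {0, 1, 3, 4, 5}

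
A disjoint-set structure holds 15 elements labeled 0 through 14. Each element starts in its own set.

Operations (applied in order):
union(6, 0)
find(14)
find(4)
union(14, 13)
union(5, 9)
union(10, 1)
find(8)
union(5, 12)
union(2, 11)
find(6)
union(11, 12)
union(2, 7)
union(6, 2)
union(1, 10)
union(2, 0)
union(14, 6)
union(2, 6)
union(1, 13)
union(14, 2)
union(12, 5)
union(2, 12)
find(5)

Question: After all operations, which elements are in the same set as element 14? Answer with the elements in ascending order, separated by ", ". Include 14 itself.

Step 1: union(6, 0) -> merged; set of 6 now {0, 6}
Step 2: find(14) -> no change; set of 14 is {14}
Step 3: find(4) -> no change; set of 4 is {4}
Step 4: union(14, 13) -> merged; set of 14 now {13, 14}
Step 5: union(5, 9) -> merged; set of 5 now {5, 9}
Step 6: union(10, 1) -> merged; set of 10 now {1, 10}
Step 7: find(8) -> no change; set of 8 is {8}
Step 8: union(5, 12) -> merged; set of 5 now {5, 9, 12}
Step 9: union(2, 11) -> merged; set of 2 now {2, 11}
Step 10: find(6) -> no change; set of 6 is {0, 6}
Step 11: union(11, 12) -> merged; set of 11 now {2, 5, 9, 11, 12}
Step 12: union(2, 7) -> merged; set of 2 now {2, 5, 7, 9, 11, 12}
Step 13: union(6, 2) -> merged; set of 6 now {0, 2, 5, 6, 7, 9, 11, 12}
Step 14: union(1, 10) -> already same set; set of 1 now {1, 10}
Step 15: union(2, 0) -> already same set; set of 2 now {0, 2, 5, 6, 7, 9, 11, 12}
Step 16: union(14, 6) -> merged; set of 14 now {0, 2, 5, 6, 7, 9, 11, 12, 13, 14}
Step 17: union(2, 6) -> already same set; set of 2 now {0, 2, 5, 6, 7, 9, 11, 12, 13, 14}
Step 18: union(1, 13) -> merged; set of 1 now {0, 1, 2, 5, 6, 7, 9, 10, 11, 12, 13, 14}
Step 19: union(14, 2) -> already same set; set of 14 now {0, 1, 2, 5, 6, 7, 9, 10, 11, 12, 13, 14}
Step 20: union(12, 5) -> already same set; set of 12 now {0, 1, 2, 5, 6, 7, 9, 10, 11, 12, 13, 14}
Step 21: union(2, 12) -> already same set; set of 2 now {0, 1, 2, 5, 6, 7, 9, 10, 11, 12, 13, 14}
Step 22: find(5) -> no change; set of 5 is {0, 1, 2, 5, 6, 7, 9, 10, 11, 12, 13, 14}
Component of 14: {0, 1, 2, 5, 6, 7, 9, 10, 11, 12, 13, 14}

Answer: 0, 1, 2, 5, 6, 7, 9, 10, 11, 12, 13, 14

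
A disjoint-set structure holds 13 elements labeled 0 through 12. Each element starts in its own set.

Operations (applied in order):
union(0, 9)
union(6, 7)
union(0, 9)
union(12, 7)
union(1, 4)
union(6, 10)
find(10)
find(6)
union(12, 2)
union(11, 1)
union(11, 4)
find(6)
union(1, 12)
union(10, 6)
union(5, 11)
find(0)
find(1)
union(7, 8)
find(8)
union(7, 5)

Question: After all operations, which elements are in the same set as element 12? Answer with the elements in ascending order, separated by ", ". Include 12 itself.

Step 1: union(0, 9) -> merged; set of 0 now {0, 9}
Step 2: union(6, 7) -> merged; set of 6 now {6, 7}
Step 3: union(0, 9) -> already same set; set of 0 now {0, 9}
Step 4: union(12, 7) -> merged; set of 12 now {6, 7, 12}
Step 5: union(1, 4) -> merged; set of 1 now {1, 4}
Step 6: union(6, 10) -> merged; set of 6 now {6, 7, 10, 12}
Step 7: find(10) -> no change; set of 10 is {6, 7, 10, 12}
Step 8: find(6) -> no change; set of 6 is {6, 7, 10, 12}
Step 9: union(12, 2) -> merged; set of 12 now {2, 6, 7, 10, 12}
Step 10: union(11, 1) -> merged; set of 11 now {1, 4, 11}
Step 11: union(11, 4) -> already same set; set of 11 now {1, 4, 11}
Step 12: find(6) -> no change; set of 6 is {2, 6, 7, 10, 12}
Step 13: union(1, 12) -> merged; set of 1 now {1, 2, 4, 6, 7, 10, 11, 12}
Step 14: union(10, 6) -> already same set; set of 10 now {1, 2, 4, 6, 7, 10, 11, 12}
Step 15: union(5, 11) -> merged; set of 5 now {1, 2, 4, 5, 6, 7, 10, 11, 12}
Step 16: find(0) -> no change; set of 0 is {0, 9}
Step 17: find(1) -> no change; set of 1 is {1, 2, 4, 5, 6, 7, 10, 11, 12}
Step 18: union(7, 8) -> merged; set of 7 now {1, 2, 4, 5, 6, 7, 8, 10, 11, 12}
Step 19: find(8) -> no change; set of 8 is {1, 2, 4, 5, 6, 7, 8, 10, 11, 12}
Step 20: union(7, 5) -> already same set; set of 7 now {1, 2, 4, 5, 6, 7, 8, 10, 11, 12}
Component of 12: {1, 2, 4, 5, 6, 7, 8, 10, 11, 12}

Answer: 1, 2, 4, 5, 6, 7, 8, 10, 11, 12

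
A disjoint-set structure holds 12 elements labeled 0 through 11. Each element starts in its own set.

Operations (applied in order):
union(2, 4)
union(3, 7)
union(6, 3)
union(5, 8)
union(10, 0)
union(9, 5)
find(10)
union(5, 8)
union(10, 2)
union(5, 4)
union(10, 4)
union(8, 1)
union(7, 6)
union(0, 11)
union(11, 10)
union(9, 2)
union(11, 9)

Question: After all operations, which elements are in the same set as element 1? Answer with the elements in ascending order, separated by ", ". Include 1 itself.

Step 1: union(2, 4) -> merged; set of 2 now {2, 4}
Step 2: union(3, 7) -> merged; set of 3 now {3, 7}
Step 3: union(6, 3) -> merged; set of 6 now {3, 6, 7}
Step 4: union(5, 8) -> merged; set of 5 now {5, 8}
Step 5: union(10, 0) -> merged; set of 10 now {0, 10}
Step 6: union(9, 5) -> merged; set of 9 now {5, 8, 9}
Step 7: find(10) -> no change; set of 10 is {0, 10}
Step 8: union(5, 8) -> already same set; set of 5 now {5, 8, 9}
Step 9: union(10, 2) -> merged; set of 10 now {0, 2, 4, 10}
Step 10: union(5, 4) -> merged; set of 5 now {0, 2, 4, 5, 8, 9, 10}
Step 11: union(10, 4) -> already same set; set of 10 now {0, 2, 4, 5, 8, 9, 10}
Step 12: union(8, 1) -> merged; set of 8 now {0, 1, 2, 4, 5, 8, 9, 10}
Step 13: union(7, 6) -> already same set; set of 7 now {3, 6, 7}
Step 14: union(0, 11) -> merged; set of 0 now {0, 1, 2, 4, 5, 8, 9, 10, 11}
Step 15: union(11, 10) -> already same set; set of 11 now {0, 1, 2, 4, 5, 8, 9, 10, 11}
Step 16: union(9, 2) -> already same set; set of 9 now {0, 1, 2, 4, 5, 8, 9, 10, 11}
Step 17: union(11, 9) -> already same set; set of 11 now {0, 1, 2, 4, 5, 8, 9, 10, 11}
Component of 1: {0, 1, 2, 4, 5, 8, 9, 10, 11}

Answer: 0, 1, 2, 4, 5, 8, 9, 10, 11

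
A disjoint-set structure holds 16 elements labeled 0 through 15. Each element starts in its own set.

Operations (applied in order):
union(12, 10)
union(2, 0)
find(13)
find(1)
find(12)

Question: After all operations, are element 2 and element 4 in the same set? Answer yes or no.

Step 1: union(12, 10) -> merged; set of 12 now {10, 12}
Step 2: union(2, 0) -> merged; set of 2 now {0, 2}
Step 3: find(13) -> no change; set of 13 is {13}
Step 4: find(1) -> no change; set of 1 is {1}
Step 5: find(12) -> no change; set of 12 is {10, 12}
Set of 2: {0, 2}; 4 is not a member.

Answer: no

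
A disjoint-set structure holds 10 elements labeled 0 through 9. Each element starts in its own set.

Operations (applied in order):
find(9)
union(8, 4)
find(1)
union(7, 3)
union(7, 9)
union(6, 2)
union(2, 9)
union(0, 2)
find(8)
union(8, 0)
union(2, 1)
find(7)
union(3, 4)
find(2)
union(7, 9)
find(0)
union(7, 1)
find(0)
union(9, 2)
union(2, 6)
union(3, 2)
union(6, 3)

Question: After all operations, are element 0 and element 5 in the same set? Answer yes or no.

Answer: no

Derivation:
Step 1: find(9) -> no change; set of 9 is {9}
Step 2: union(8, 4) -> merged; set of 8 now {4, 8}
Step 3: find(1) -> no change; set of 1 is {1}
Step 4: union(7, 3) -> merged; set of 7 now {3, 7}
Step 5: union(7, 9) -> merged; set of 7 now {3, 7, 9}
Step 6: union(6, 2) -> merged; set of 6 now {2, 6}
Step 7: union(2, 9) -> merged; set of 2 now {2, 3, 6, 7, 9}
Step 8: union(0, 2) -> merged; set of 0 now {0, 2, 3, 6, 7, 9}
Step 9: find(8) -> no change; set of 8 is {4, 8}
Step 10: union(8, 0) -> merged; set of 8 now {0, 2, 3, 4, 6, 7, 8, 9}
Step 11: union(2, 1) -> merged; set of 2 now {0, 1, 2, 3, 4, 6, 7, 8, 9}
Step 12: find(7) -> no change; set of 7 is {0, 1, 2, 3, 4, 6, 7, 8, 9}
Step 13: union(3, 4) -> already same set; set of 3 now {0, 1, 2, 3, 4, 6, 7, 8, 9}
Step 14: find(2) -> no change; set of 2 is {0, 1, 2, 3, 4, 6, 7, 8, 9}
Step 15: union(7, 9) -> already same set; set of 7 now {0, 1, 2, 3, 4, 6, 7, 8, 9}
Step 16: find(0) -> no change; set of 0 is {0, 1, 2, 3, 4, 6, 7, 8, 9}
Step 17: union(7, 1) -> already same set; set of 7 now {0, 1, 2, 3, 4, 6, 7, 8, 9}
Step 18: find(0) -> no change; set of 0 is {0, 1, 2, 3, 4, 6, 7, 8, 9}
Step 19: union(9, 2) -> already same set; set of 9 now {0, 1, 2, 3, 4, 6, 7, 8, 9}
Step 20: union(2, 6) -> already same set; set of 2 now {0, 1, 2, 3, 4, 6, 7, 8, 9}
Step 21: union(3, 2) -> already same set; set of 3 now {0, 1, 2, 3, 4, 6, 7, 8, 9}
Step 22: union(6, 3) -> already same set; set of 6 now {0, 1, 2, 3, 4, 6, 7, 8, 9}
Set of 0: {0, 1, 2, 3, 4, 6, 7, 8, 9}; 5 is not a member.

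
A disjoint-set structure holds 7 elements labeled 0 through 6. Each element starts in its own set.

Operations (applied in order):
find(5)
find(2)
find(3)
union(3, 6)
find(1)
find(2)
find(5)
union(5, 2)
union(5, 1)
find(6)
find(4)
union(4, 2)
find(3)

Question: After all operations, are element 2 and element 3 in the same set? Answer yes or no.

Answer: no

Derivation:
Step 1: find(5) -> no change; set of 5 is {5}
Step 2: find(2) -> no change; set of 2 is {2}
Step 3: find(3) -> no change; set of 3 is {3}
Step 4: union(3, 6) -> merged; set of 3 now {3, 6}
Step 5: find(1) -> no change; set of 1 is {1}
Step 6: find(2) -> no change; set of 2 is {2}
Step 7: find(5) -> no change; set of 5 is {5}
Step 8: union(5, 2) -> merged; set of 5 now {2, 5}
Step 9: union(5, 1) -> merged; set of 5 now {1, 2, 5}
Step 10: find(6) -> no change; set of 6 is {3, 6}
Step 11: find(4) -> no change; set of 4 is {4}
Step 12: union(4, 2) -> merged; set of 4 now {1, 2, 4, 5}
Step 13: find(3) -> no change; set of 3 is {3, 6}
Set of 2: {1, 2, 4, 5}; 3 is not a member.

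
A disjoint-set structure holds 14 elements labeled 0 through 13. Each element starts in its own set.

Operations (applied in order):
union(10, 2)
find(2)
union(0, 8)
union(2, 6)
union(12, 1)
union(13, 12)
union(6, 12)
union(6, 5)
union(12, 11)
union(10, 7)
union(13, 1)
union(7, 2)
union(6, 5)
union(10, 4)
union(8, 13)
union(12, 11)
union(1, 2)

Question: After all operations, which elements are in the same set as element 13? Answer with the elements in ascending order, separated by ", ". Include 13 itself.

Answer: 0, 1, 2, 4, 5, 6, 7, 8, 10, 11, 12, 13

Derivation:
Step 1: union(10, 2) -> merged; set of 10 now {2, 10}
Step 2: find(2) -> no change; set of 2 is {2, 10}
Step 3: union(0, 8) -> merged; set of 0 now {0, 8}
Step 4: union(2, 6) -> merged; set of 2 now {2, 6, 10}
Step 5: union(12, 1) -> merged; set of 12 now {1, 12}
Step 6: union(13, 12) -> merged; set of 13 now {1, 12, 13}
Step 7: union(6, 12) -> merged; set of 6 now {1, 2, 6, 10, 12, 13}
Step 8: union(6, 5) -> merged; set of 6 now {1, 2, 5, 6, 10, 12, 13}
Step 9: union(12, 11) -> merged; set of 12 now {1, 2, 5, 6, 10, 11, 12, 13}
Step 10: union(10, 7) -> merged; set of 10 now {1, 2, 5, 6, 7, 10, 11, 12, 13}
Step 11: union(13, 1) -> already same set; set of 13 now {1, 2, 5, 6, 7, 10, 11, 12, 13}
Step 12: union(7, 2) -> already same set; set of 7 now {1, 2, 5, 6, 7, 10, 11, 12, 13}
Step 13: union(6, 5) -> already same set; set of 6 now {1, 2, 5, 6, 7, 10, 11, 12, 13}
Step 14: union(10, 4) -> merged; set of 10 now {1, 2, 4, 5, 6, 7, 10, 11, 12, 13}
Step 15: union(8, 13) -> merged; set of 8 now {0, 1, 2, 4, 5, 6, 7, 8, 10, 11, 12, 13}
Step 16: union(12, 11) -> already same set; set of 12 now {0, 1, 2, 4, 5, 6, 7, 8, 10, 11, 12, 13}
Step 17: union(1, 2) -> already same set; set of 1 now {0, 1, 2, 4, 5, 6, 7, 8, 10, 11, 12, 13}
Component of 13: {0, 1, 2, 4, 5, 6, 7, 8, 10, 11, 12, 13}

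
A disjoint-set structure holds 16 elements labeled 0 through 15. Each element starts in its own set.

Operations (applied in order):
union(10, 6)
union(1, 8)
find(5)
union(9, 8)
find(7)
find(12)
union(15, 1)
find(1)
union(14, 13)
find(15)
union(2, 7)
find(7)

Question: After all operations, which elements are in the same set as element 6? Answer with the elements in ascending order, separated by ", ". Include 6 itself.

Step 1: union(10, 6) -> merged; set of 10 now {6, 10}
Step 2: union(1, 8) -> merged; set of 1 now {1, 8}
Step 3: find(5) -> no change; set of 5 is {5}
Step 4: union(9, 8) -> merged; set of 9 now {1, 8, 9}
Step 5: find(7) -> no change; set of 7 is {7}
Step 6: find(12) -> no change; set of 12 is {12}
Step 7: union(15, 1) -> merged; set of 15 now {1, 8, 9, 15}
Step 8: find(1) -> no change; set of 1 is {1, 8, 9, 15}
Step 9: union(14, 13) -> merged; set of 14 now {13, 14}
Step 10: find(15) -> no change; set of 15 is {1, 8, 9, 15}
Step 11: union(2, 7) -> merged; set of 2 now {2, 7}
Step 12: find(7) -> no change; set of 7 is {2, 7}
Component of 6: {6, 10}

Answer: 6, 10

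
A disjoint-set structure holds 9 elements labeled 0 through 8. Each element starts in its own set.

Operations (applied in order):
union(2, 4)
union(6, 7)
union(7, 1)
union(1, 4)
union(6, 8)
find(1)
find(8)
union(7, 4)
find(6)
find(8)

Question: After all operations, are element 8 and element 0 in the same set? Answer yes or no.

Answer: no

Derivation:
Step 1: union(2, 4) -> merged; set of 2 now {2, 4}
Step 2: union(6, 7) -> merged; set of 6 now {6, 7}
Step 3: union(7, 1) -> merged; set of 7 now {1, 6, 7}
Step 4: union(1, 4) -> merged; set of 1 now {1, 2, 4, 6, 7}
Step 5: union(6, 8) -> merged; set of 6 now {1, 2, 4, 6, 7, 8}
Step 6: find(1) -> no change; set of 1 is {1, 2, 4, 6, 7, 8}
Step 7: find(8) -> no change; set of 8 is {1, 2, 4, 6, 7, 8}
Step 8: union(7, 4) -> already same set; set of 7 now {1, 2, 4, 6, 7, 8}
Step 9: find(6) -> no change; set of 6 is {1, 2, 4, 6, 7, 8}
Step 10: find(8) -> no change; set of 8 is {1, 2, 4, 6, 7, 8}
Set of 8: {1, 2, 4, 6, 7, 8}; 0 is not a member.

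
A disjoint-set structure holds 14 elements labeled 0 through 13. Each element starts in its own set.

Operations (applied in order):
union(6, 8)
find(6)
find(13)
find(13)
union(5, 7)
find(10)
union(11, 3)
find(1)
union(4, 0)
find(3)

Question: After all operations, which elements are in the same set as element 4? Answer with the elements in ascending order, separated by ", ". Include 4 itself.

Step 1: union(6, 8) -> merged; set of 6 now {6, 8}
Step 2: find(6) -> no change; set of 6 is {6, 8}
Step 3: find(13) -> no change; set of 13 is {13}
Step 4: find(13) -> no change; set of 13 is {13}
Step 5: union(5, 7) -> merged; set of 5 now {5, 7}
Step 6: find(10) -> no change; set of 10 is {10}
Step 7: union(11, 3) -> merged; set of 11 now {3, 11}
Step 8: find(1) -> no change; set of 1 is {1}
Step 9: union(4, 0) -> merged; set of 4 now {0, 4}
Step 10: find(3) -> no change; set of 3 is {3, 11}
Component of 4: {0, 4}

Answer: 0, 4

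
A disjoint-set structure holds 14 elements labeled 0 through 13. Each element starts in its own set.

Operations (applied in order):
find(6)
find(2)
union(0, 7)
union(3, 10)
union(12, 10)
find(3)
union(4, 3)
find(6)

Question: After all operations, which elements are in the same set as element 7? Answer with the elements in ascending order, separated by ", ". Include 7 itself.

Answer: 0, 7

Derivation:
Step 1: find(6) -> no change; set of 6 is {6}
Step 2: find(2) -> no change; set of 2 is {2}
Step 3: union(0, 7) -> merged; set of 0 now {0, 7}
Step 4: union(3, 10) -> merged; set of 3 now {3, 10}
Step 5: union(12, 10) -> merged; set of 12 now {3, 10, 12}
Step 6: find(3) -> no change; set of 3 is {3, 10, 12}
Step 7: union(4, 3) -> merged; set of 4 now {3, 4, 10, 12}
Step 8: find(6) -> no change; set of 6 is {6}
Component of 7: {0, 7}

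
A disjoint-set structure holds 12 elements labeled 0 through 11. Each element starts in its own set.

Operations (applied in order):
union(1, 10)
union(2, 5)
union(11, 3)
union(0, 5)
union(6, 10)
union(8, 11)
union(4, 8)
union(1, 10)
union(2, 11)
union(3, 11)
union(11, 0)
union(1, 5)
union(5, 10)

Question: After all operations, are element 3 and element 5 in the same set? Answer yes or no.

Step 1: union(1, 10) -> merged; set of 1 now {1, 10}
Step 2: union(2, 5) -> merged; set of 2 now {2, 5}
Step 3: union(11, 3) -> merged; set of 11 now {3, 11}
Step 4: union(0, 5) -> merged; set of 0 now {0, 2, 5}
Step 5: union(6, 10) -> merged; set of 6 now {1, 6, 10}
Step 6: union(8, 11) -> merged; set of 8 now {3, 8, 11}
Step 7: union(4, 8) -> merged; set of 4 now {3, 4, 8, 11}
Step 8: union(1, 10) -> already same set; set of 1 now {1, 6, 10}
Step 9: union(2, 11) -> merged; set of 2 now {0, 2, 3, 4, 5, 8, 11}
Step 10: union(3, 11) -> already same set; set of 3 now {0, 2, 3, 4, 5, 8, 11}
Step 11: union(11, 0) -> already same set; set of 11 now {0, 2, 3, 4, 5, 8, 11}
Step 12: union(1, 5) -> merged; set of 1 now {0, 1, 2, 3, 4, 5, 6, 8, 10, 11}
Step 13: union(5, 10) -> already same set; set of 5 now {0, 1, 2, 3, 4, 5, 6, 8, 10, 11}
Set of 3: {0, 1, 2, 3, 4, 5, 6, 8, 10, 11}; 5 is a member.

Answer: yes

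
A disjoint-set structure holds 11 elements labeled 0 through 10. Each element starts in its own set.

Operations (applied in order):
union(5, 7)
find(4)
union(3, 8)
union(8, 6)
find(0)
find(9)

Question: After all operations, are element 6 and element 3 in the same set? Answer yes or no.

Step 1: union(5, 7) -> merged; set of 5 now {5, 7}
Step 2: find(4) -> no change; set of 4 is {4}
Step 3: union(3, 8) -> merged; set of 3 now {3, 8}
Step 4: union(8, 6) -> merged; set of 8 now {3, 6, 8}
Step 5: find(0) -> no change; set of 0 is {0}
Step 6: find(9) -> no change; set of 9 is {9}
Set of 6: {3, 6, 8}; 3 is a member.

Answer: yes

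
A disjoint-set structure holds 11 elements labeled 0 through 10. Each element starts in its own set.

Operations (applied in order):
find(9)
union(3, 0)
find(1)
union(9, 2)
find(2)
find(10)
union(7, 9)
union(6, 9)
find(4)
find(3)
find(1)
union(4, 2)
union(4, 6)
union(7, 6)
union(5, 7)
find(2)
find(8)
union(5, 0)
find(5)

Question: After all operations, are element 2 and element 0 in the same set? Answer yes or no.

Step 1: find(9) -> no change; set of 9 is {9}
Step 2: union(3, 0) -> merged; set of 3 now {0, 3}
Step 3: find(1) -> no change; set of 1 is {1}
Step 4: union(9, 2) -> merged; set of 9 now {2, 9}
Step 5: find(2) -> no change; set of 2 is {2, 9}
Step 6: find(10) -> no change; set of 10 is {10}
Step 7: union(7, 9) -> merged; set of 7 now {2, 7, 9}
Step 8: union(6, 9) -> merged; set of 6 now {2, 6, 7, 9}
Step 9: find(4) -> no change; set of 4 is {4}
Step 10: find(3) -> no change; set of 3 is {0, 3}
Step 11: find(1) -> no change; set of 1 is {1}
Step 12: union(4, 2) -> merged; set of 4 now {2, 4, 6, 7, 9}
Step 13: union(4, 6) -> already same set; set of 4 now {2, 4, 6, 7, 9}
Step 14: union(7, 6) -> already same set; set of 7 now {2, 4, 6, 7, 9}
Step 15: union(5, 7) -> merged; set of 5 now {2, 4, 5, 6, 7, 9}
Step 16: find(2) -> no change; set of 2 is {2, 4, 5, 6, 7, 9}
Step 17: find(8) -> no change; set of 8 is {8}
Step 18: union(5, 0) -> merged; set of 5 now {0, 2, 3, 4, 5, 6, 7, 9}
Step 19: find(5) -> no change; set of 5 is {0, 2, 3, 4, 5, 6, 7, 9}
Set of 2: {0, 2, 3, 4, 5, 6, 7, 9}; 0 is a member.

Answer: yes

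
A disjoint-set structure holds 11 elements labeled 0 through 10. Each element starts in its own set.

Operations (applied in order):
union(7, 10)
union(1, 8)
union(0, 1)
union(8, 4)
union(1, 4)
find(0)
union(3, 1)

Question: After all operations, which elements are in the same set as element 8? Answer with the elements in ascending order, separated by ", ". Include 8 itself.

Step 1: union(7, 10) -> merged; set of 7 now {7, 10}
Step 2: union(1, 8) -> merged; set of 1 now {1, 8}
Step 3: union(0, 1) -> merged; set of 0 now {0, 1, 8}
Step 4: union(8, 4) -> merged; set of 8 now {0, 1, 4, 8}
Step 5: union(1, 4) -> already same set; set of 1 now {0, 1, 4, 8}
Step 6: find(0) -> no change; set of 0 is {0, 1, 4, 8}
Step 7: union(3, 1) -> merged; set of 3 now {0, 1, 3, 4, 8}
Component of 8: {0, 1, 3, 4, 8}

Answer: 0, 1, 3, 4, 8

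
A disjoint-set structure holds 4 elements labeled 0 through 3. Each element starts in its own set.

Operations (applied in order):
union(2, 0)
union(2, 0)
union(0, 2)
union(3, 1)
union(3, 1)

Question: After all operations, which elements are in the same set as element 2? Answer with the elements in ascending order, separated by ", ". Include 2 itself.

Answer: 0, 2

Derivation:
Step 1: union(2, 0) -> merged; set of 2 now {0, 2}
Step 2: union(2, 0) -> already same set; set of 2 now {0, 2}
Step 3: union(0, 2) -> already same set; set of 0 now {0, 2}
Step 4: union(3, 1) -> merged; set of 3 now {1, 3}
Step 5: union(3, 1) -> already same set; set of 3 now {1, 3}
Component of 2: {0, 2}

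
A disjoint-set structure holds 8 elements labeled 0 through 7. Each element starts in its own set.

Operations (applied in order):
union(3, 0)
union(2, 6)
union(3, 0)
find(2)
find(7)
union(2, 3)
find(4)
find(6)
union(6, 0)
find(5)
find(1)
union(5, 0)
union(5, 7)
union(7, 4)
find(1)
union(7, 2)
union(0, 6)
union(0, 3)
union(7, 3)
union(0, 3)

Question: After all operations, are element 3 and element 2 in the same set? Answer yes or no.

Answer: yes

Derivation:
Step 1: union(3, 0) -> merged; set of 3 now {0, 3}
Step 2: union(2, 6) -> merged; set of 2 now {2, 6}
Step 3: union(3, 0) -> already same set; set of 3 now {0, 3}
Step 4: find(2) -> no change; set of 2 is {2, 6}
Step 5: find(7) -> no change; set of 7 is {7}
Step 6: union(2, 3) -> merged; set of 2 now {0, 2, 3, 6}
Step 7: find(4) -> no change; set of 4 is {4}
Step 8: find(6) -> no change; set of 6 is {0, 2, 3, 6}
Step 9: union(6, 0) -> already same set; set of 6 now {0, 2, 3, 6}
Step 10: find(5) -> no change; set of 5 is {5}
Step 11: find(1) -> no change; set of 1 is {1}
Step 12: union(5, 0) -> merged; set of 5 now {0, 2, 3, 5, 6}
Step 13: union(5, 7) -> merged; set of 5 now {0, 2, 3, 5, 6, 7}
Step 14: union(7, 4) -> merged; set of 7 now {0, 2, 3, 4, 5, 6, 7}
Step 15: find(1) -> no change; set of 1 is {1}
Step 16: union(7, 2) -> already same set; set of 7 now {0, 2, 3, 4, 5, 6, 7}
Step 17: union(0, 6) -> already same set; set of 0 now {0, 2, 3, 4, 5, 6, 7}
Step 18: union(0, 3) -> already same set; set of 0 now {0, 2, 3, 4, 5, 6, 7}
Step 19: union(7, 3) -> already same set; set of 7 now {0, 2, 3, 4, 5, 6, 7}
Step 20: union(0, 3) -> already same set; set of 0 now {0, 2, 3, 4, 5, 6, 7}
Set of 3: {0, 2, 3, 4, 5, 6, 7}; 2 is a member.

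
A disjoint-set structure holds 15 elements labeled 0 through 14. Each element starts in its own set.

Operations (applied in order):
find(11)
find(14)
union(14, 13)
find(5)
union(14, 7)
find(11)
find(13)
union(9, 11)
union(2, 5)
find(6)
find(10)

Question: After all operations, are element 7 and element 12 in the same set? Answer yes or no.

Answer: no

Derivation:
Step 1: find(11) -> no change; set of 11 is {11}
Step 2: find(14) -> no change; set of 14 is {14}
Step 3: union(14, 13) -> merged; set of 14 now {13, 14}
Step 4: find(5) -> no change; set of 5 is {5}
Step 5: union(14, 7) -> merged; set of 14 now {7, 13, 14}
Step 6: find(11) -> no change; set of 11 is {11}
Step 7: find(13) -> no change; set of 13 is {7, 13, 14}
Step 8: union(9, 11) -> merged; set of 9 now {9, 11}
Step 9: union(2, 5) -> merged; set of 2 now {2, 5}
Step 10: find(6) -> no change; set of 6 is {6}
Step 11: find(10) -> no change; set of 10 is {10}
Set of 7: {7, 13, 14}; 12 is not a member.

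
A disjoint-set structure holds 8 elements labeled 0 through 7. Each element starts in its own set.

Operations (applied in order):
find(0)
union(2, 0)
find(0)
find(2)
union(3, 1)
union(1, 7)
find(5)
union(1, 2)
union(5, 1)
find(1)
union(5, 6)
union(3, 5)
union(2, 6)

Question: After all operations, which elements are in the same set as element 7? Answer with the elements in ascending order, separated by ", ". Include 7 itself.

Step 1: find(0) -> no change; set of 0 is {0}
Step 2: union(2, 0) -> merged; set of 2 now {0, 2}
Step 3: find(0) -> no change; set of 0 is {0, 2}
Step 4: find(2) -> no change; set of 2 is {0, 2}
Step 5: union(3, 1) -> merged; set of 3 now {1, 3}
Step 6: union(1, 7) -> merged; set of 1 now {1, 3, 7}
Step 7: find(5) -> no change; set of 5 is {5}
Step 8: union(1, 2) -> merged; set of 1 now {0, 1, 2, 3, 7}
Step 9: union(5, 1) -> merged; set of 5 now {0, 1, 2, 3, 5, 7}
Step 10: find(1) -> no change; set of 1 is {0, 1, 2, 3, 5, 7}
Step 11: union(5, 6) -> merged; set of 5 now {0, 1, 2, 3, 5, 6, 7}
Step 12: union(3, 5) -> already same set; set of 3 now {0, 1, 2, 3, 5, 6, 7}
Step 13: union(2, 6) -> already same set; set of 2 now {0, 1, 2, 3, 5, 6, 7}
Component of 7: {0, 1, 2, 3, 5, 6, 7}

Answer: 0, 1, 2, 3, 5, 6, 7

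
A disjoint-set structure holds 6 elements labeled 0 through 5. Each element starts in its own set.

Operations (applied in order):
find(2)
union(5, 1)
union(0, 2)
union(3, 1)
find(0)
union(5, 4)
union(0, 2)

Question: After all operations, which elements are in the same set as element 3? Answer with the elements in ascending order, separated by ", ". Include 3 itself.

Answer: 1, 3, 4, 5

Derivation:
Step 1: find(2) -> no change; set of 2 is {2}
Step 2: union(5, 1) -> merged; set of 5 now {1, 5}
Step 3: union(0, 2) -> merged; set of 0 now {0, 2}
Step 4: union(3, 1) -> merged; set of 3 now {1, 3, 5}
Step 5: find(0) -> no change; set of 0 is {0, 2}
Step 6: union(5, 4) -> merged; set of 5 now {1, 3, 4, 5}
Step 7: union(0, 2) -> already same set; set of 0 now {0, 2}
Component of 3: {1, 3, 4, 5}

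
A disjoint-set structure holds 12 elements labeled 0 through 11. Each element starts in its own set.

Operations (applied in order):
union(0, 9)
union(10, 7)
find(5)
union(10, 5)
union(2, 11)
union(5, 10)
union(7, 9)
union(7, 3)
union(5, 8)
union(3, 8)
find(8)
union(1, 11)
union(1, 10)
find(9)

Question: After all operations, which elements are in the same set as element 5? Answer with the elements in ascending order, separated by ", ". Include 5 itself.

Answer: 0, 1, 2, 3, 5, 7, 8, 9, 10, 11

Derivation:
Step 1: union(0, 9) -> merged; set of 0 now {0, 9}
Step 2: union(10, 7) -> merged; set of 10 now {7, 10}
Step 3: find(5) -> no change; set of 5 is {5}
Step 4: union(10, 5) -> merged; set of 10 now {5, 7, 10}
Step 5: union(2, 11) -> merged; set of 2 now {2, 11}
Step 6: union(5, 10) -> already same set; set of 5 now {5, 7, 10}
Step 7: union(7, 9) -> merged; set of 7 now {0, 5, 7, 9, 10}
Step 8: union(7, 3) -> merged; set of 7 now {0, 3, 5, 7, 9, 10}
Step 9: union(5, 8) -> merged; set of 5 now {0, 3, 5, 7, 8, 9, 10}
Step 10: union(3, 8) -> already same set; set of 3 now {0, 3, 5, 7, 8, 9, 10}
Step 11: find(8) -> no change; set of 8 is {0, 3, 5, 7, 8, 9, 10}
Step 12: union(1, 11) -> merged; set of 1 now {1, 2, 11}
Step 13: union(1, 10) -> merged; set of 1 now {0, 1, 2, 3, 5, 7, 8, 9, 10, 11}
Step 14: find(9) -> no change; set of 9 is {0, 1, 2, 3, 5, 7, 8, 9, 10, 11}
Component of 5: {0, 1, 2, 3, 5, 7, 8, 9, 10, 11}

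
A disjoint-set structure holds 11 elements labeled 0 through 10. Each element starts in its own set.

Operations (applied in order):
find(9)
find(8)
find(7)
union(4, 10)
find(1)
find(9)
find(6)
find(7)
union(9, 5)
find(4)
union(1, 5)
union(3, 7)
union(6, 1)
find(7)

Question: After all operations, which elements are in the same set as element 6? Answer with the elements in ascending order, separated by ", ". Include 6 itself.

Answer: 1, 5, 6, 9

Derivation:
Step 1: find(9) -> no change; set of 9 is {9}
Step 2: find(8) -> no change; set of 8 is {8}
Step 3: find(7) -> no change; set of 7 is {7}
Step 4: union(4, 10) -> merged; set of 4 now {4, 10}
Step 5: find(1) -> no change; set of 1 is {1}
Step 6: find(9) -> no change; set of 9 is {9}
Step 7: find(6) -> no change; set of 6 is {6}
Step 8: find(7) -> no change; set of 7 is {7}
Step 9: union(9, 5) -> merged; set of 9 now {5, 9}
Step 10: find(4) -> no change; set of 4 is {4, 10}
Step 11: union(1, 5) -> merged; set of 1 now {1, 5, 9}
Step 12: union(3, 7) -> merged; set of 3 now {3, 7}
Step 13: union(6, 1) -> merged; set of 6 now {1, 5, 6, 9}
Step 14: find(7) -> no change; set of 7 is {3, 7}
Component of 6: {1, 5, 6, 9}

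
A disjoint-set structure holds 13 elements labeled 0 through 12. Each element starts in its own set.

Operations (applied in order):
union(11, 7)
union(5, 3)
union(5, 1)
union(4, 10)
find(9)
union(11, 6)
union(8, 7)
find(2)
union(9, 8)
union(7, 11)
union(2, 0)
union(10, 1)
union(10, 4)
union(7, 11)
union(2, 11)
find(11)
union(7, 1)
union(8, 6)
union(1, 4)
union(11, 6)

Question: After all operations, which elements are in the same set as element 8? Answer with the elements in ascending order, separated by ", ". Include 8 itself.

Answer: 0, 1, 2, 3, 4, 5, 6, 7, 8, 9, 10, 11

Derivation:
Step 1: union(11, 7) -> merged; set of 11 now {7, 11}
Step 2: union(5, 3) -> merged; set of 5 now {3, 5}
Step 3: union(5, 1) -> merged; set of 5 now {1, 3, 5}
Step 4: union(4, 10) -> merged; set of 4 now {4, 10}
Step 5: find(9) -> no change; set of 9 is {9}
Step 6: union(11, 6) -> merged; set of 11 now {6, 7, 11}
Step 7: union(8, 7) -> merged; set of 8 now {6, 7, 8, 11}
Step 8: find(2) -> no change; set of 2 is {2}
Step 9: union(9, 8) -> merged; set of 9 now {6, 7, 8, 9, 11}
Step 10: union(7, 11) -> already same set; set of 7 now {6, 7, 8, 9, 11}
Step 11: union(2, 0) -> merged; set of 2 now {0, 2}
Step 12: union(10, 1) -> merged; set of 10 now {1, 3, 4, 5, 10}
Step 13: union(10, 4) -> already same set; set of 10 now {1, 3, 4, 5, 10}
Step 14: union(7, 11) -> already same set; set of 7 now {6, 7, 8, 9, 11}
Step 15: union(2, 11) -> merged; set of 2 now {0, 2, 6, 7, 8, 9, 11}
Step 16: find(11) -> no change; set of 11 is {0, 2, 6, 7, 8, 9, 11}
Step 17: union(7, 1) -> merged; set of 7 now {0, 1, 2, 3, 4, 5, 6, 7, 8, 9, 10, 11}
Step 18: union(8, 6) -> already same set; set of 8 now {0, 1, 2, 3, 4, 5, 6, 7, 8, 9, 10, 11}
Step 19: union(1, 4) -> already same set; set of 1 now {0, 1, 2, 3, 4, 5, 6, 7, 8, 9, 10, 11}
Step 20: union(11, 6) -> already same set; set of 11 now {0, 1, 2, 3, 4, 5, 6, 7, 8, 9, 10, 11}
Component of 8: {0, 1, 2, 3, 4, 5, 6, 7, 8, 9, 10, 11}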